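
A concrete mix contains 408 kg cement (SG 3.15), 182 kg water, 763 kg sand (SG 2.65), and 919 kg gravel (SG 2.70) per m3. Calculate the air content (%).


Vol cement = 408 / (3.15 * 1000) = 0.129524 m3
Vol water = 182 / 1000 = 0.182 m3
Vol sand = 763 / (2.65 * 1000) = 0.287925 m3
Vol gravel = 919 / (2.70 * 1000) = 0.34037 m3
Total solid + water volume = 0.939819 m3
Air = (1 - 0.939819) * 100 = 6.02%

6.02


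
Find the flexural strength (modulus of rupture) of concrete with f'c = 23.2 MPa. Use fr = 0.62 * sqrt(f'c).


fr = 0.62 * sqrt(23.2)
= 2.986 MPa

2.986


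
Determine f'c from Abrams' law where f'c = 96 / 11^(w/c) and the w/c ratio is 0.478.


f'c = 96 / 11^0.478
= 96 / 3.146
= 30.51 MPa

30.51


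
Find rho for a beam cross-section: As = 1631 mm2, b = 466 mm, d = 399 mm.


rho = As / (b * d)
= 1631 / (466 * 399)
= 0.0088

0.0088


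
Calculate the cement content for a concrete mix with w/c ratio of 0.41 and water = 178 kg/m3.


Cement = water / (w/c)
= 178 / 0.41
= 434.1 kg/m3

434.1


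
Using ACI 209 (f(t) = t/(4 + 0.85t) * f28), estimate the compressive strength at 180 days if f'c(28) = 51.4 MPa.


f(180) = 180 / (4 + 0.85 * 180) * 51.4
= 180 / 157.0 * 51.4
= 58.93 MPa

58.93


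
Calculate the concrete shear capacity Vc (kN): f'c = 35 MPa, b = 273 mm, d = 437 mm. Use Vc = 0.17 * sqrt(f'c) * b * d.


Vc = 0.17 * sqrt(35) * 273 * 437 / 1000
= 119.99 kN

119.99


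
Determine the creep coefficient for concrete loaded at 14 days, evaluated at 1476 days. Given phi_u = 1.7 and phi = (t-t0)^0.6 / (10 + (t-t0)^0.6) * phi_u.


dt = 1476 - 14 = 1462
phi = 1462^0.6 / (10 + 1462^0.6) * 1.7
= 1.51

1.51


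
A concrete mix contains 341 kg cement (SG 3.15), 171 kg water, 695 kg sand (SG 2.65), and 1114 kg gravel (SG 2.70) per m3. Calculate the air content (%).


Vol cement = 341 / (3.15 * 1000) = 0.108254 m3
Vol water = 171 / 1000 = 0.171 m3
Vol sand = 695 / (2.65 * 1000) = 0.262264 m3
Vol gravel = 1114 / (2.70 * 1000) = 0.412593 m3
Total solid + water volume = 0.954111 m3
Air = (1 - 0.954111) * 100 = 4.59%

4.59


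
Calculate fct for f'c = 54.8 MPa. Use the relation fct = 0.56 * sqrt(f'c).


fct = 0.56 * sqrt(54.8)
= 0.56 * 7.403
= 4.146 MPa

4.146


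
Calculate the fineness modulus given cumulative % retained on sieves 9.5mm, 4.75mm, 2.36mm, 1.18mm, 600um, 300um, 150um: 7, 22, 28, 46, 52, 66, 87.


FM = sum(cumulative % retained) / 100
= 308 / 100
= 3.08

3.08


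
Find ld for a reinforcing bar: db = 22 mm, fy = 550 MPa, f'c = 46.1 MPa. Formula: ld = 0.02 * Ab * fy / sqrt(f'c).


Ab = pi * 22^2 / 4 = 380.133 mm2
ld = 0.02 * 380.133 * 550 / sqrt(46.1)
= 615.9 mm

615.9


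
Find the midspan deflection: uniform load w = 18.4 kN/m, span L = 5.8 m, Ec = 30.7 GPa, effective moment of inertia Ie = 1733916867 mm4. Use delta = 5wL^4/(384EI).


Convert: L = 5.8 m = 5800 mm, Ec = 30.7 GPa = 30700 MPa
delta = 5 * 18.4 * 5800^4 / (384 * 30700 * 1733916867)
= 5.09 mm

5.09


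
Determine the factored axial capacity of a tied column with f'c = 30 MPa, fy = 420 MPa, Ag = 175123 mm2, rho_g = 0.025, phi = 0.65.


Ast = rho * Ag = 0.025 * 175123 = 4378.075 mm2
phi*Pn = 0.65 * 0.80 * (0.85 * 30 * (175123 - 4378.075) + 420 * 4378.075) / 1000
= 3220.25 kN

3220.25


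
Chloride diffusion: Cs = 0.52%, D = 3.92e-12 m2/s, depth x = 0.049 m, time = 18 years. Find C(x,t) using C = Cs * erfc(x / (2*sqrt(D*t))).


t_seconds = 18 * 365.25 * 24 * 3600 = 568036800.0 s
arg = 0.049 / (2 * sqrt(3.92e-12 * 568036800.0))
= 0.5192
erfc(0.5192) = 0.4628
C = 0.52 * 0.4628 = 0.2407%

0.2407


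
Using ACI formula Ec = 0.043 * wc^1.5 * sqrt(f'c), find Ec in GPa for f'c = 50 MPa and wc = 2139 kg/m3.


Ec = 0.043 * 2139^1.5 * sqrt(50) / 1000
= 30.08 GPa

30.08


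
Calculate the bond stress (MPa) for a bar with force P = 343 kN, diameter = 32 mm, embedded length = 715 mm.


u = P / (pi * db * ld)
= 343 * 1000 / (pi * 32 * 715)
= 4.772 MPa

4.772


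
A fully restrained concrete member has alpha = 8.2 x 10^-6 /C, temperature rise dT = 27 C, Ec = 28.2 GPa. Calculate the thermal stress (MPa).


sigma = alpha * dT * Ec
= 8.2e-6 * 27 * 28.2 * 1000
= 6.243 MPa

6.243


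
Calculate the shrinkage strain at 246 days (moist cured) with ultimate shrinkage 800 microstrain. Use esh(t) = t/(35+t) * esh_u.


esh(246) = 246 / (35 + 246) * 800
= 246 / 281 * 800
= 700.4 microstrain

700.4


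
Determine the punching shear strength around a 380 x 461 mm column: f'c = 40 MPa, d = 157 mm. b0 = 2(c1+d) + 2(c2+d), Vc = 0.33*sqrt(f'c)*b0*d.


b0 = 2*(380 + 157) + 2*(461 + 157) = 2310 mm
Vc = 0.33 * sqrt(40) * 2310 * 157 / 1000
= 756.93 kN

756.93


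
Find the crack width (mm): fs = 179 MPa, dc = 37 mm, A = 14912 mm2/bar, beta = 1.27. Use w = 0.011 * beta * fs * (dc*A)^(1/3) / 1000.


w = 0.011 * beta * fs * (dc * A)^(1/3) / 1000
= 0.011 * 1.27 * 179 * (37 * 14912)^(1/3) / 1000
= 0.205 mm

0.205


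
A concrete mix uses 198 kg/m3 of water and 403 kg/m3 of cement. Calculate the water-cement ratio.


w/c = water / cement
w/c = 198 / 403 = 0.491

0.491


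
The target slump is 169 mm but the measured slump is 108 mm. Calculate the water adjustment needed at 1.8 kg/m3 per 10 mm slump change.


Difference = 169 - 108 = 61 mm
Water adjustment = 61 * 1.8 / 10 = 11.0 kg/m3

11.0


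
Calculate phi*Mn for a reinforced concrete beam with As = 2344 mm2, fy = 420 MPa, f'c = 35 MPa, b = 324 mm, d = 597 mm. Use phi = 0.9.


a = As * fy / (0.85 * f'c * b)
= 2344 * 420 / (0.85 * 35 * 324)
= 102.1351 mm
Mn = As * fy * (d - a/2) / 10^6
= 537.4596 kN-m
phi*Mn = 0.9 * 537.4596 = 483.71 kN-m

483.71


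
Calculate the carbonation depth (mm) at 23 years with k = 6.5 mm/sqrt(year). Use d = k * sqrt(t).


depth = k * sqrt(t)
= 6.5 * sqrt(23)
= 31.17 mm

31.17


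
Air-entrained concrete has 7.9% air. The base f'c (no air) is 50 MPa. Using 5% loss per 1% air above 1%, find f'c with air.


Strength loss = (7.9 - 1) * 5 = 34.5%
f'c = 50 * (1 - 34.5/100)
= 32.75 MPa

32.75


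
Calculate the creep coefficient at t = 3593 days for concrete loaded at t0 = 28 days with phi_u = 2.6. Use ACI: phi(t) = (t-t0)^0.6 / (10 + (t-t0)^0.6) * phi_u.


dt = 3593 - 28 = 3565
phi = 3565^0.6 / (10 + 3565^0.6) * 2.6
= 2.421

2.421


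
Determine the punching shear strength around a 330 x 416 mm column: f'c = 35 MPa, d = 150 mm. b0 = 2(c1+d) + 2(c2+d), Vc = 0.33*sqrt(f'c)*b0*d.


b0 = 2*(330 + 150) + 2*(416 + 150) = 2092 mm
Vc = 0.33 * sqrt(35) * 2092 * 150 / 1000
= 612.63 kN

612.63


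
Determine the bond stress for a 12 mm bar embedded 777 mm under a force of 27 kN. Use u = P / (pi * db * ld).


u = P / (pi * db * ld)
= 27 * 1000 / (pi * 12 * 777)
= 0.922 MPa

0.922


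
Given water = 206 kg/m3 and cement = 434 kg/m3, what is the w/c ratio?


w/c = water / cement
w/c = 206 / 434 = 0.475

0.475


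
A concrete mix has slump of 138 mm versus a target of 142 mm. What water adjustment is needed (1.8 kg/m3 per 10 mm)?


Difference = 142 - 138 = 4 mm
Water adjustment = 4 * 1.8 / 10 = 0.7 kg/m3

0.7


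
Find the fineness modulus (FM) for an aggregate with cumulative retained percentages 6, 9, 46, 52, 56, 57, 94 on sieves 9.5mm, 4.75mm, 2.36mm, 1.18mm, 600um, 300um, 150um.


FM = sum(cumulative % retained) / 100
= 320 / 100
= 3.2

3.2


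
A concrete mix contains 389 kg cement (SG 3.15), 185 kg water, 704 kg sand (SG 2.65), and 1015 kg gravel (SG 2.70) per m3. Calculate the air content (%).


Vol cement = 389 / (3.15 * 1000) = 0.123492 m3
Vol water = 185 / 1000 = 0.185 m3
Vol sand = 704 / (2.65 * 1000) = 0.26566 m3
Vol gravel = 1015 / (2.70 * 1000) = 0.375926 m3
Total solid + water volume = 0.950078 m3
Air = (1 - 0.950078) * 100 = 4.99%

4.99


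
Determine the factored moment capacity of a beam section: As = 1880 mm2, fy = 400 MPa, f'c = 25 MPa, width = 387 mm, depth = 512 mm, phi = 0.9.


a = As * fy / (0.85 * f'c * b)
= 1880 * 400 / (0.85 * 25 * 387)
= 91.4425 mm
Mn = As * fy * (d - a/2) / 10^6
= 350.6416 kN-m
phi*Mn = 0.9 * 350.6416 = 315.58 kN-m

315.58


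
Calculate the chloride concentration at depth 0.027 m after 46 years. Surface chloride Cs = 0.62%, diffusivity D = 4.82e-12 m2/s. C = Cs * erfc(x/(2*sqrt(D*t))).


t_seconds = 46 * 365.25 * 24 * 3600 = 1451649600.0 s
arg = 0.027 / (2 * sqrt(4.82e-12 * 1451649600.0))
= 0.1614
erfc(0.1614) = 0.8195
C = 0.62 * 0.8195 = 0.5081%

0.5081


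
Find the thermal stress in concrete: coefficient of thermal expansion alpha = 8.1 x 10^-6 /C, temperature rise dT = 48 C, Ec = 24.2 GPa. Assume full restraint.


sigma = alpha * dT * Ec
= 8.1e-6 * 48 * 24.2 * 1000
= 9.409 MPa

9.409


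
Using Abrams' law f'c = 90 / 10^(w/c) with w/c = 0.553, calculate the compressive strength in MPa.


f'c = 90 / 10^0.553
= 90 / 3.573
= 25.19 MPa

25.19


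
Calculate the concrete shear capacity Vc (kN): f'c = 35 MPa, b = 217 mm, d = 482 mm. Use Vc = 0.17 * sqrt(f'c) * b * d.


Vc = 0.17 * sqrt(35) * 217 * 482 / 1000
= 105.19 kN

105.19


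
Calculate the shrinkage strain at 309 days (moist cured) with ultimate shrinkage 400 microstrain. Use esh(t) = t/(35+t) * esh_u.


esh(309) = 309 / (35 + 309) * 400
= 309 / 344 * 400
= 359.3 microstrain

359.3


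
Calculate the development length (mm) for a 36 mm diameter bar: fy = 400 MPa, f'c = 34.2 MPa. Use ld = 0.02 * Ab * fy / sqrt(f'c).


Ab = pi * 36^2 / 4 = 1017.876 mm2
ld = 0.02 * 1017.876 * 400 / sqrt(34.2)
= 1392.4 mm

1392.4


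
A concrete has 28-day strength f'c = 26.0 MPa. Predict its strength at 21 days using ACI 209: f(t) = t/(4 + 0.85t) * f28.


f(21) = 21 / (4 + 0.85 * 21) * 26.0
= 21 / 21.85 * 26.0
= 24.99 MPa

24.99


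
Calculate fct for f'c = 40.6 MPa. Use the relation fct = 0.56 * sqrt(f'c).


fct = 0.56 * sqrt(40.6)
= 0.56 * 6.372
= 3.568 MPa

3.568


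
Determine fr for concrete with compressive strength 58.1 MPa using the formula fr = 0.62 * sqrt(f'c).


fr = 0.62 * sqrt(58.1)
= 4.726 MPa

4.726


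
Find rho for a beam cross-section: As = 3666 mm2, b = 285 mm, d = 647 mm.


rho = As / (b * d)
= 3666 / (285 * 647)
= 0.0199

0.0199


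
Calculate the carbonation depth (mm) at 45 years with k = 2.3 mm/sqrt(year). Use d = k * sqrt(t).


depth = k * sqrt(t)
= 2.3 * sqrt(45)
= 15.43 mm

15.43


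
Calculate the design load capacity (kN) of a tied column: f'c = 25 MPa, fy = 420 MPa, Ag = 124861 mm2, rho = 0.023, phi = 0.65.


Ast = rho * Ag = 0.023 * 124861 = 2871.803 mm2
phi*Pn = 0.65 * 0.80 * (0.85 * 25 * (124861 - 2871.803) + 420 * 2871.803) / 1000
= 1975.18 kN

1975.18


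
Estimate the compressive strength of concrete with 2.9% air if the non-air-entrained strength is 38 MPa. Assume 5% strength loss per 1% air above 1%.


Strength loss = (2.9 - 1) * 5 = 9.5%
f'c = 38 * (1 - 9.5/100)
= 34.39 MPa

34.39


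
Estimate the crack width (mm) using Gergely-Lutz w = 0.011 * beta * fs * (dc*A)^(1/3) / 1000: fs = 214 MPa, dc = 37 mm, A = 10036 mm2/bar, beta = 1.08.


w = 0.011 * beta * fs * (dc * A)^(1/3) / 1000
= 0.011 * 1.08 * 214 * (37 * 10036)^(1/3) / 1000
= 0.183 mm

0.183


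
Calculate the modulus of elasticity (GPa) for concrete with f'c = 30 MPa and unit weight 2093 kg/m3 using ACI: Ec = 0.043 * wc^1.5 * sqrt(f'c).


Ec = 0.043 * 2093^1.5 * sqrt(30) / 1000
= 22.55 GPa

22.55


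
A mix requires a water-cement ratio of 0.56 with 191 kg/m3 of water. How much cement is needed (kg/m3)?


Cement = water / (w/c)
= 191 / 0.56
= 341.1 kg/m3

341.1


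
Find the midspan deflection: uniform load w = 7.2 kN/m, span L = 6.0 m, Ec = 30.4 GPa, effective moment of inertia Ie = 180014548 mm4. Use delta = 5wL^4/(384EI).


Convert: L = 6.0 m = 6000 mm, Ec = 30.4 GPa = 30400 MPa
delta = 5 * 7.2 * 6000^4 / (384 * 30400 * 180014548)
= 22.2 mm

22.2


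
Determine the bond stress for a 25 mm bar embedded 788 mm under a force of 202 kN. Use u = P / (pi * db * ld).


u = P / (pi * db * ld)
= 202 * 1000 / (pi * 25 * 788)
= 3.264 MPa

3.264


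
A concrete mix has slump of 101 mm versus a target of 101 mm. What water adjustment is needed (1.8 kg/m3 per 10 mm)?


Difference = 101 - 101 = 0 mm
Water adjustment = 0 * 1.8 / 10 = 0.0 kg/m3

0.0


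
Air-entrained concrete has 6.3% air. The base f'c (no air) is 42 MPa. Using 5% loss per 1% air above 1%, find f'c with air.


Strength loss = (6.3 - 1) * 5 = 26.5%
f'c = 42 * (1 - 26.5/100)
= 30.87 MPa

30.87


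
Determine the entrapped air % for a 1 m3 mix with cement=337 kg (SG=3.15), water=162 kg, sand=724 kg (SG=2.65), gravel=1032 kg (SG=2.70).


Vol cement = 337 / (3.15 * 1000) = 0.106984 m3
Vol water = 162 / 1000 = 0.162 m3
Vol sand = 724 / (2.65 * 1000) = 0.273208 m3
Vol gravel = 1032 / (2.70 * 1000) = 0.382222 m3
Total solid + water volume = 0.924414 m3
Air = (1 - 0.924414) * 100 = 7.56%

7.56


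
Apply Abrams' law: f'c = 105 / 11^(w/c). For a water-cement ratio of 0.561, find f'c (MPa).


f'c = 105 / 11^0.561
= 105 / 3.839
= 27.35 MPa

27.35


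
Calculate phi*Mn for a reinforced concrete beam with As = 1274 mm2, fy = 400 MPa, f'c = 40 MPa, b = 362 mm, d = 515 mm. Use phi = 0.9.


a = As * fy / (0.85 * f'c * b)
= 1274 * 400 / (0.85 * 40 * 362)
= 41.404 mm
Mn = As * fy * (d - a/2) / 10^6
= 251.8943 kN-m
phi*Mn = 0.9 * 251.8943 = 226.7 kN-m

226.7


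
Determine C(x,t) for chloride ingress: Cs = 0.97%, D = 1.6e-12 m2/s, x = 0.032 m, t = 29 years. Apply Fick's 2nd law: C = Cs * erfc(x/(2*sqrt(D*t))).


t_seconds = 29 * 365.25 * 24 * 3600 = 915170400.0 s
arg = 0.032 / (2 * sqrt(1.6e-12 * 915170400.0))
= 0.4181
erfc(0.4181) = 0.5543
C = 0.97 * 0.5543 = 0.5377%

0.5377


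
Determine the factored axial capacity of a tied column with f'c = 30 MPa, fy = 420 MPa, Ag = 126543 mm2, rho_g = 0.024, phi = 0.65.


Ast = rho * Ag = 0.024 * 126543 = 3037.032 mm2
phi*Pn = 0.65 * 0.80 * (0.85 * 30 * (126543 - 3037.032) + 420 * 3037.032) / 1000
= 2300.98 kN

2300.98


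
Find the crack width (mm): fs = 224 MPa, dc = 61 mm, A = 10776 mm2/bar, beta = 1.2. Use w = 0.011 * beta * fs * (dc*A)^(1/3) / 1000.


w = 0.011 * beta * fs * (dc * A)^(1/3) / 1000
= 0.011 * 1.2 * 224 * (61 * 10776)^(1/3) / 1000
= 0.257 mm

0.257


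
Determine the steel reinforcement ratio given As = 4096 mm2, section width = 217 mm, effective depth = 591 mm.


rho = As / (b * d)
= 4096 / (217 * 591)
= 0.0319

0.0319


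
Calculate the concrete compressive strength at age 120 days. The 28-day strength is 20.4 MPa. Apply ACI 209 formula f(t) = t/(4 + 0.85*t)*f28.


f(120) = 120 / (4 + 0.85 * 120) * 20.4
= 120 / 106.0 * 20.4
= 23.09 MPa

23.09


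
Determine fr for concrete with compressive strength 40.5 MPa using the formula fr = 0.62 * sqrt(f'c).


fr = 0.62 * sqrt(40.5)
= 3.946 MPa

3.946


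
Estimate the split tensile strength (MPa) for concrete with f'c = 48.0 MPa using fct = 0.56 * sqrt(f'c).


fct = 0.56 * sqrt(48.0)
= 0.56 * 6.928
= 3.88 MPa

3.88


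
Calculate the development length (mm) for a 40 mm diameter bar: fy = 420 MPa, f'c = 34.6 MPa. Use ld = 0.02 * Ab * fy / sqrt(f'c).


Ab = pi * 40^2 / 4 = 1256.637 mm2
ld = 0.02 * 1256.637 * 420 / sqrt(34.6)
= 1794.5 mm

1794.5


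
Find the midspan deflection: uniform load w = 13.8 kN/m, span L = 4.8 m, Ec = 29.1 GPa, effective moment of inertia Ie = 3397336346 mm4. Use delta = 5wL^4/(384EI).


Convert: L = 4.8 m = 4800 mm, Ec = 29.1 GPa = 29100 MPa
delta = 5 * 13.8 * 4800^4 / (384 * 29100 * 3397336346)
= 0.96 mm

0.96


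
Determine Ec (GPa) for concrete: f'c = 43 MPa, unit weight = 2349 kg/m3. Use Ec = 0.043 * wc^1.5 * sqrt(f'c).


Ec = 0.043 * 2349^1.5 * sqrt(43) / 1000
= 32.1 GPa

32.1


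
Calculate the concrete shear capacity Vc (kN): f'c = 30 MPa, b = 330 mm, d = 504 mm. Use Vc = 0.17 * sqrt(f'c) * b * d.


Vc = 0.17 * sqrt(30) * 330 * 504 / 1000
= 154.87 kN

154.87


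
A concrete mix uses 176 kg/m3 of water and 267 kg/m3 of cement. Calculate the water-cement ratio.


w/c = water / cement
w/c = 176 / 267 = 0.659

0.659


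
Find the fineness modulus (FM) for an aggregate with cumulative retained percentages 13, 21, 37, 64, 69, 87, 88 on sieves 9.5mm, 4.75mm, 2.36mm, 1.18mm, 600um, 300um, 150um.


FM = sum(cumulative % retained) / 100
= 379 / 100
= 3.79

3.79


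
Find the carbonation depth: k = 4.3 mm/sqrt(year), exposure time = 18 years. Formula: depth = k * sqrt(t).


depth = k * sqrt(t)
= 4.3 * sqrt(18)
= 18.24 mm

18.24


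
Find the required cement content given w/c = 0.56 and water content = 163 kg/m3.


Cement = water / (w/c)
= 163 / 0.56
= 291.1 kg/m3

291.1


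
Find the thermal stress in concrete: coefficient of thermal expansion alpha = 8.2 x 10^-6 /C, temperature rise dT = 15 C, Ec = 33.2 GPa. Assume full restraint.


sigma = alpha * dT * Ec
= 8.2e-6 * 15 * 33.2 * 1000
= 4.084 MPa

4.084


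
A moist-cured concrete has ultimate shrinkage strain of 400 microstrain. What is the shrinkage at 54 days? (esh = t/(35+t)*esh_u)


esh(54) = 54 / (35 + 54) * 400
= 54 / 89 * 400
= 242.7 microstrain

242.7


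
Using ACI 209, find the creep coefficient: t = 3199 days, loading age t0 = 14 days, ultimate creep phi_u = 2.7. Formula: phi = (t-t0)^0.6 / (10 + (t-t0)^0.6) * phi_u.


dt = 3199 - 14 = 3185
phi = 3185^0.6 / (10 + 3185^0.6) * 2.7
= 2.502

2.502


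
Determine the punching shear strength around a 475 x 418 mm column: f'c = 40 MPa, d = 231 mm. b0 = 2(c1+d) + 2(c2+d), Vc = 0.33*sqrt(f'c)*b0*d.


b0 = 2*(475 + 231) + 2*(418 + 231) = 2710 mm
Vc = 0.33 * sqrt(40) * 2710 * 231 / 1000
= 1306.55 kN

1306.55


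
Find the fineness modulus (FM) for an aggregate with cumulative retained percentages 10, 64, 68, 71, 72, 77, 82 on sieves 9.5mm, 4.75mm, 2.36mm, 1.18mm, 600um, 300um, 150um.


FM = sum(cumulative % retained) / 100
= 444 / 100
= 4.44

4.44


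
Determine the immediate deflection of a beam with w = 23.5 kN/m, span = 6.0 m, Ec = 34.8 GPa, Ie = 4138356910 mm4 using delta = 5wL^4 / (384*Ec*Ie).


Convert: L = 6.0 m = 6000 mm, Ec = 34.8 GPa = 34800 MPa
delta = 5 * 23.5 * 6000^4 / (384 * 34800 * 4138356910)
= 2.75 mm

2.75


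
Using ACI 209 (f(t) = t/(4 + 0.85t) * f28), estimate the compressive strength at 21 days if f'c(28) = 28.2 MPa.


f(21) = 21 / (4 + 0.85 * 21) * 28.2
= 21 / 21.85 * 28.2
= 27.1 MPa

27.1


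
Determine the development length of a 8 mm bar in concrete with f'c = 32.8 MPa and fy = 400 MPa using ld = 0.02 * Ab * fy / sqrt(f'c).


Ab = pi * 8^2 / 4 = 50.265 mm2
ld = 0.02 * 50.265 * 400 / sqrt(32.8)
= 70.2 mm

70.2


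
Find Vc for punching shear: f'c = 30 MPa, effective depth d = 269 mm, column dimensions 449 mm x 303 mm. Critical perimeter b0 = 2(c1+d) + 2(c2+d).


b0 = 2*(449 + 269) + 2*(303 + 269) = 2580 mm
Vc = 0.33 * sqrt(30) * 2580 * 269 / 1000
= 1254.43 kN

1254.43


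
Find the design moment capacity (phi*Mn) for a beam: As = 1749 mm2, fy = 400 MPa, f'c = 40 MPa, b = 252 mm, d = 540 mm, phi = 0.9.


a = As * fy / (0.85 * f'c * b)
= 1749 * 400 / (0.85 * 40 * 252)
= 81.6527 mm
Mn = As * fy * (d - a/2) / 10^6
= 349.2219 kN-m
phi*Mn = 0.9 * 349.2219 = 314.3 kN-m

314.3


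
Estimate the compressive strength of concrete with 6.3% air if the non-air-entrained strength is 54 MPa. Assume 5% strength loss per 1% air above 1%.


Strength loss = (6.3 - 1) * 5 = 26.5%
f'c = 54 * (1 - 26.5/100)
= 39.69 MPa

39.69


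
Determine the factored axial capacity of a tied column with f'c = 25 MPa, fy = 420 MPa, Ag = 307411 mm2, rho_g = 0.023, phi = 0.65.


Ast = rho * Ag = 0.023 * 307411 = 7070.453 mm2
phi*Pn = 0.65 * 0.80 * (0.85 * 25 * (307411 - 7070.453) + 420 * 7070.453) / 1000
= 4862.95 kN

4862.95


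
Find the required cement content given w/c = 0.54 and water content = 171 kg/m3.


Cement = water / (w/c)
= 171 / 0.54
= 316.7 kg/m3

316.7


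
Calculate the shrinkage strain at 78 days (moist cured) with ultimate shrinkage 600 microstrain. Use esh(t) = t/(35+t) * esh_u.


esh(78) = 78 / (35 + 78) * 600
= 78 / 113 * 600
= 414.2 microstrain

414.2


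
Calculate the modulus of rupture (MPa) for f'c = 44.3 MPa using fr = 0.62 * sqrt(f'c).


fr = 0.62 * sqrt(44.3)
= 4.127 MPa

4.127


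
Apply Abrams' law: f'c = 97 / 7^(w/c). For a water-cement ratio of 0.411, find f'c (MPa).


f'c = 97 / 7^0.411
= 97 / 2.225
= 43.59 MPa

43.59


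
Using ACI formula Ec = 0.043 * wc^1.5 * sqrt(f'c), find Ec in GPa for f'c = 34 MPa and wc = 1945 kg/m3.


Ec = 0.043 * 1945^1.5 * sqrt(34) / 1000
= 21.51 GPa

21.51


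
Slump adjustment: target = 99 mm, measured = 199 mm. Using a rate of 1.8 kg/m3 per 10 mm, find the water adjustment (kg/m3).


Difference = 99 - 199 = -100 mm
Water adjustment = -100 * 1.8 / 10 = -18.0 kg/m3

-18.0


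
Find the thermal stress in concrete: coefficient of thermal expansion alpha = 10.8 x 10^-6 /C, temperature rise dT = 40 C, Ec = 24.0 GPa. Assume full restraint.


sigma = alpha * dT * Ec
= 10.8e-6 * 40 * 24.0 * 1000
= 10.368 MPa

10.368


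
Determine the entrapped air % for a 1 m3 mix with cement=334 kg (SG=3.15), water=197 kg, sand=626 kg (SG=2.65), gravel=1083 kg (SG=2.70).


Vol cement = 334 / (3.15 * 1000) = 0.106032 m3
Vol water = 197 / 1000 = 0.197 m3
Vol sand = 626 / (2.65 * 1000) = 0.236226 m3
Vol gravel = 1083 / (2.70 * 1000) = 0.401111 m3
Total solid + water volume = 0.940369 m3
Air = (1 - 0.940369) * 100 = 5.96%

5.96


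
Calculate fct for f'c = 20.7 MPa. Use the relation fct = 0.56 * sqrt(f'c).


fct = 0.56 * sqrt(20.7)
= 0.56 * 4.55
= 2.548 MPa

2.548


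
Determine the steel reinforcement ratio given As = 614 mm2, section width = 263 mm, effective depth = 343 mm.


rho = As / (b * d)
= 614 / (263 * 343)
= 0.0068

0.0068


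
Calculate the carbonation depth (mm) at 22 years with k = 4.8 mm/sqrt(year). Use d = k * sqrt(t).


depth = k * sqrt(t)
= 4.8 * sqrt(22)
= 22.51 mm

22.51


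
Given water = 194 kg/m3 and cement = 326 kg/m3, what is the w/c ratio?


w/c = water / cement
w/c = 194 / 326 = 0.595

0.595


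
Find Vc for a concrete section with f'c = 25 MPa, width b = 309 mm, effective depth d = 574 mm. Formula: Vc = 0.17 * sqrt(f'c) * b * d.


Vc = 0.17 * sqrt(25) * 309 * 574 / 1000
= 150.76 kN

150.76


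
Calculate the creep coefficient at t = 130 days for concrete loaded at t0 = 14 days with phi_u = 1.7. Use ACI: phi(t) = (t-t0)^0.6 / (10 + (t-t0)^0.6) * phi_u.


dt = 130 - 14 = 116
phi = 116^0.6 / (10 + 116^0.6) * 1.7
= 1.078

1.078


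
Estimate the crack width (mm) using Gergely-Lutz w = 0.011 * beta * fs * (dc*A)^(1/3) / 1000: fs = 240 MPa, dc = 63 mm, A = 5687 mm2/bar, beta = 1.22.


w = 0.011 * beta * fs * (dc * A)^(1/3) / 1000
= 0.011 * 1.22 * 240 * (63 * 5687)^(1/3) / 1000
= 0.229 mm

0.229


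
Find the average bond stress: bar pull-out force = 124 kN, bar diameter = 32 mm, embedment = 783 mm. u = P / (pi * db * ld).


u = P / (pi * db * ld)
= 124 * 1000 / (pi * 32 * 783)
= 1.575 MPa

1.575


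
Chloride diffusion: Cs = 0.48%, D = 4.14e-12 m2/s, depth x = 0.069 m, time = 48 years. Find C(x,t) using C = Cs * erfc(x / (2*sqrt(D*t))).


t_seconds = 48 * 365.25 * 24 * 3600 = 1514764800.0 s
arg = 0.069 / (2 * sqrt(4.14e-12 * 1514764800.0))
= 0.4357
erfc(0.4357) = 0.5378
C = 0.48 * 0.5378 = 0.2582%

0.2582


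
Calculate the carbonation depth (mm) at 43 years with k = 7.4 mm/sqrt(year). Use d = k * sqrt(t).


depth = k * sqrt(t)
= 7.4 * sqrt(43)
= 48.53 mm

48.53


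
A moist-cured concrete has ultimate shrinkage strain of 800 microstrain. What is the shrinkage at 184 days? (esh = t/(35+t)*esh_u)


esh(184) = 184 / (35 + 184) * 800
= 184 / 219 * 800
= 672.1 microstrain

672.1


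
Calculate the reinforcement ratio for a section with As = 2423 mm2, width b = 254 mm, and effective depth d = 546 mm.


rho = As / (b * d)
= 2423 / (254 * 546)
= 0.0175

0.0175


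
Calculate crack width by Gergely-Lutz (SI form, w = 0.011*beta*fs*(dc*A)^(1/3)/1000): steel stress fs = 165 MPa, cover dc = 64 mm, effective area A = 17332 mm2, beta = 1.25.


w = 0.011 * beta * fs * (dc * A)^(1/3) / 1000
= 0.011 * 1.25 * 165 * (64 * 17332)^(1/3) / 1000
= 0.235 mm

0.235


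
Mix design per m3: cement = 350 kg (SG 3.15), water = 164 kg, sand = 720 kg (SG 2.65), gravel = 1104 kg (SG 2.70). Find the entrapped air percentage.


Vol cement = 350 / (3.15 * 1000) = 0.111111 m3
Vol water = 164 / 1000 = 0.164 m3
Vol sand = 720 / (2.65 * 1000) = 0.271698 m3
Vol gravel = 1104 / (2.70 * 1000) = 0.408889 m3
Total solid + water volume = 0.955698 m3
Air = (1 - 0.955698) * 100 = 4.43%

4.43


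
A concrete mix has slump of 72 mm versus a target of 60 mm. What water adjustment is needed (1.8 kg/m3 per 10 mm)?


Difference = 60 - 72 = -12 mm
Water adjustment = -12 * 1.8 / 10 = -2.2 kg/m3

-2.2


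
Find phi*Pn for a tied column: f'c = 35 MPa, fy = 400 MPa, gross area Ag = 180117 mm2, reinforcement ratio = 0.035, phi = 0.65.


Ast = rho * Ag = 0.035 * 180117 = 6304.095 mm2
phi*Pn = 0.65 * 0.80 * (0.85 * 35 * (180117 - 6304.095) + 400 * 6304.095) / 1000
= 4000.14 kN

4000.14


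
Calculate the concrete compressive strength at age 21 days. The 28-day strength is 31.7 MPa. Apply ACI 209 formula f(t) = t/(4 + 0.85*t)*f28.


f(21) = 21 / (4 + 0.85 * 21) * 31.7
= 21 / 21.85 * 31.7
= 30.47 MPa

30.47


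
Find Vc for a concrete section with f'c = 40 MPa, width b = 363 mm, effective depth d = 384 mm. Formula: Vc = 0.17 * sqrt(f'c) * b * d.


Vc = 0.17 * sqrt(40) * 363 * 384 / 1000
= 149.87 kN

149.87


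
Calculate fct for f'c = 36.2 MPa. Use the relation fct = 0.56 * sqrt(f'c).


fct = 0.56 * sqrt(36.2)
= 0.56 * 6.017
= 3.369 MPa

3.369


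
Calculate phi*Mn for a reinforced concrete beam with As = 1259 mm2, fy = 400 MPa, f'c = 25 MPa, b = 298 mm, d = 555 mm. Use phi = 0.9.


a = As * fy / (0.85 * f'c * b)
= 1259 * 400 / (0.85 * 25 * 298)
= 79.5263 mm
Mn = As * fy * (d - a/2) / 10^6
= 259.4733 kN-m
phi*Mn = 0.9 * 259.4733 = 233.53 kN-m

233.53


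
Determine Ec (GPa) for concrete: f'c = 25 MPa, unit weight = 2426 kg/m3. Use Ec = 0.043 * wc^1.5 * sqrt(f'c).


Ec = 0.043 * 2426^1.5 * sqrt(25) / 1000
= 25.69 GPa

25.69


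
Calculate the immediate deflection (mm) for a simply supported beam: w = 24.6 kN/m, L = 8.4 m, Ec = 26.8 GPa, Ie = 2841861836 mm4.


Convert: L = 8.4 m = 8400 mm, Ec = 26.8 GPa = 26800 MPa
delta = 5 * 24.6 * 8400^4 / (384 * 26800 * 2841861836)
= 20.94 mm

20.94


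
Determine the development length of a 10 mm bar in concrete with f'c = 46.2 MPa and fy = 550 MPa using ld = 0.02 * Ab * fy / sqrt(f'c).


Ab = pi * 10^2 / 4 = 78.54 mm2
ld = 0.02 * 78.54 * 550 / sqrt(46.2)
= 127.1 mm

127.1


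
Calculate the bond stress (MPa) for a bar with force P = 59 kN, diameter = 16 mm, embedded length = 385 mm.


u = P / (pi * db * ld)
= 59 * 1000 / (pi * 16 * 385)
= 3.049 MPa

3.049


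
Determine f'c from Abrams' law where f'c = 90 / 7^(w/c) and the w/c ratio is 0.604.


f'c = 90 / 7^0.604
= 90 / 3.239
= 27.78 MPa

27.78


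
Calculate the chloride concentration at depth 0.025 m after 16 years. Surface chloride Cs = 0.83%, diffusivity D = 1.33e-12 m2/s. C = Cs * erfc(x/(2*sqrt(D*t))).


t_seconds = 16 * 365.25 * 24 * 3600 = 504921600.0 s
arg = 0.025 / (2 * sqrt(1.33e-12 * 504921600.0))
= 0.4824
erfc(0.4824) = 0.4951
C = 0.83 * 0.4951 = 0.411%

0.411


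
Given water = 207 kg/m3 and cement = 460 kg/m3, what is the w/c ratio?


w/c = water / cement
w/c = 207 / 460 = 0.45

0.45


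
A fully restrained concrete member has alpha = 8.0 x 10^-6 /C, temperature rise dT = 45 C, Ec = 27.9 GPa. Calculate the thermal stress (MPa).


sigma = alpha * dT * Ec
= 8.0e-6 * 45 * 27.9 * 1000
= 10.044 MPa

10.044


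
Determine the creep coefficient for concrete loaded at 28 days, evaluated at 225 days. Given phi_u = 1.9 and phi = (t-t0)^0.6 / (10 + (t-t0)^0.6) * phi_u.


dt = 225 - 28 = 197
phi = 197^0.6 / (10 + 197^0.6) * 1.9
= 1.338

1.338


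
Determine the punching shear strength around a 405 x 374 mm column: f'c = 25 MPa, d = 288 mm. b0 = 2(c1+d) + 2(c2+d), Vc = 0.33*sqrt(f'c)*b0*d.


b0 = 2*(405 + 288) + 2*(374 + 288) = 2710 mm
Vc = 0.33 * sqrt(25) * 2710 * 288 / 1000
= 1287.79 kN

1287.79


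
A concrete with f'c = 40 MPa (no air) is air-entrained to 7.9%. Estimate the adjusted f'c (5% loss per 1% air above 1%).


Strength loss = (7.9 - 1) * 5 = 34.5%
f'c = 40 * (1 - 34.5/100)
= 26.2 MPa

26.2


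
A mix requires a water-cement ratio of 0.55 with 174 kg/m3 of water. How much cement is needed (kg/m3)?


Cement = water / (w/c)
= 174 / 0.55
= 316.4 kg/m3

316.4


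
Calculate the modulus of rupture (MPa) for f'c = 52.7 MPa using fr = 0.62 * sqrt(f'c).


fr = 0.62 * sqrt(52.7)
= 4.501 MPa

4.501


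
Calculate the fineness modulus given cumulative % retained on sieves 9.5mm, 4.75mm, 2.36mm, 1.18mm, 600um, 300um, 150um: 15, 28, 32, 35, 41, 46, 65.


FM = sum(cumulative % retained) / 100
= 262 / 100
= 2.62

2.62


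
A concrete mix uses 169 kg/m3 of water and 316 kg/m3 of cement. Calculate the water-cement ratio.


w/c = water / cement
w/c = 169 / 316 = 0.535

0.535


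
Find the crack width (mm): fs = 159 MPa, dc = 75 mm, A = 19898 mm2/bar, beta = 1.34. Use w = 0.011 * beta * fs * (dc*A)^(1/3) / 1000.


w = 0.011 * beta * fs * (dc * A)^(1/3) / 1000
= 0.011 * 1.34 * 159 * (75 * 19898)^(1/3) / 1000
= 0.268 mm

0.268


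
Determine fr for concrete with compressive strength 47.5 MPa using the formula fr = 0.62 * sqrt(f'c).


fr = 0.62 * sqrt(47.5)
= 4.273 MPa

4.273


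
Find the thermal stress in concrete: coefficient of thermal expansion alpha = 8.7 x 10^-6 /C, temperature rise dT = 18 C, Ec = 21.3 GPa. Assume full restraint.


sigma = alpha * dT * Ec
= 8.7e-6 * 18 * 21.3 * 1000
= 3.336 MPa

3.336


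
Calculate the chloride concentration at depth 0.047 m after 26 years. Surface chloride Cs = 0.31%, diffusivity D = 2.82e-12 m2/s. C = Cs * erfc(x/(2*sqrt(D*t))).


t_seconds = 26 * 365.25 * 24 * 3600 = 820497600.0 s
arg = 0.047 / (2 * sqrt(2.82e-12 * 820497600.0))
= 0.4885
erfc(0.4885) = 0.4896
C = 0.31 * 0.4896 = 0.1518%

0.1518


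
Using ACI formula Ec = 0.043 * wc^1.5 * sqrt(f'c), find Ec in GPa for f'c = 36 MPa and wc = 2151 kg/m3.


Ec = 0.043 * 2151^1.5 * sqrt(36) / 1000
= 25.74 GPa

25.74


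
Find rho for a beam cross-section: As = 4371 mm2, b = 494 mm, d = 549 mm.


rho = As / (b * d)
= 4371 / (494 * 549)
= 0.0161

0.0161


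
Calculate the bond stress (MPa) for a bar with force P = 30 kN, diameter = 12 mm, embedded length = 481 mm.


u = P / (pi * db * ld)
= 30 * 1000 / (pi * 12 * 481)
= 1.654 MPa

1.654


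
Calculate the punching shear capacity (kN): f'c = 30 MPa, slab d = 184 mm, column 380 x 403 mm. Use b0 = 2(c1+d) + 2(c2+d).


b0 = 2*(380 + 184) + 2*(403 + 184) = 2302 mm
Vc = 0.33 * sqrt(30) * 2302 * 184 / 1000
= 765.59 kN

765.59


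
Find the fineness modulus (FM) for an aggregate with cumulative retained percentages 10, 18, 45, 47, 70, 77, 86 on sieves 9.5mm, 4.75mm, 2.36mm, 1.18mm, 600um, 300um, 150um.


FM = sum(cumulative % retained) / 100
= 353 / 100
= 3.53

3.53


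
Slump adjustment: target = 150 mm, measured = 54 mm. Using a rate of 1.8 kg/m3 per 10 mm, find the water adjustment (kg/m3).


Difference = 150 - 54 = 96 mm
Water adjustment = 96 * 1.8 / 10 = 17.3 kg/m3

17.3


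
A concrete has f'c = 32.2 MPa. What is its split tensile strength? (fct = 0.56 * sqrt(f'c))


fct = 0.56 * sqrt(32.2)
= 0.56 * 5.675
= 3.178 MPa

3.178


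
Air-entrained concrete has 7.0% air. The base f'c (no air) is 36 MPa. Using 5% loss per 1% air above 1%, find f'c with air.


Strength loss = (7.0 - 1) * 5 = 30.0%
f'c = 36 * (1 - 30.0/100)
= 25.2 MPa

25.2


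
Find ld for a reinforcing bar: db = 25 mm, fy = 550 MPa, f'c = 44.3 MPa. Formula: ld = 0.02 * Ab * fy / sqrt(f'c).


Ab = pi * 25^2 / 4 = 490.874 mm2
ld = 0.02 * 490.874 * 550 / sqrt(44.3)
= 811.3 mm

811.3


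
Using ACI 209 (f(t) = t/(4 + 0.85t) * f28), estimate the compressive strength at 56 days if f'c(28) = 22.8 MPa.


f(56) = 56 / (4 + 0.85 * 56) * 22.8
= 56 / 51.6 * 22.8
= 24.74 MPa

24.74


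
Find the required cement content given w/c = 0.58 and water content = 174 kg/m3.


Cement = water / (w/c)
= 174 / 0.58
= 300.0 kg/m3

300.0


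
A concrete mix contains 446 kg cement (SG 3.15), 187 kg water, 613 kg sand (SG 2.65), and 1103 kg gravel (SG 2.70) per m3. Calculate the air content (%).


Vol cement = 446 / (3.15 * 1000) = 0.141587 m3
Vol water = 187 / 1000 = 0.187 m3
Vol sand = 613 / (2.65 * 1000) = 0.231321 m3
Vol gravel = 1103 / (2.70 * 1000) = 0.408519 m3
Total solid + water volume = 0.968427 m3
Air = (1 - 0.968427) * 100 = 3.16%

3.16


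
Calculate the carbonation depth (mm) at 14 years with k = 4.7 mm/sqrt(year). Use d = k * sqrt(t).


depth = k * sqrt(t)
= 4.7 * sqrt(14)
= 17.59 mm

17.59


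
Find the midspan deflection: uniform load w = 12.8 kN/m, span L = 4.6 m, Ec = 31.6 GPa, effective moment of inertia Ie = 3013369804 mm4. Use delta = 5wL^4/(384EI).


Convert: L = 4.6 m = 4600 mm, Ec = 31.6 GPa = 31600 MPa
delta = 5 * 12.8 * 4600^4 / (384 * 31600 * 3013369804)
= 0.78 mm

0.78


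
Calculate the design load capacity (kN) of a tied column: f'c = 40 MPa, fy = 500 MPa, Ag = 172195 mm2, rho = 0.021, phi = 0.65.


Ast = rho * Ag = 0.021 * 172195 = 3616.095 mm2
phi*Pn = 0.65 * 0.80 * (0.85 * 40 * (172195 - 3616.095) + 500 * 3616.095) / 1000
= 3920.66 kN

3920.66


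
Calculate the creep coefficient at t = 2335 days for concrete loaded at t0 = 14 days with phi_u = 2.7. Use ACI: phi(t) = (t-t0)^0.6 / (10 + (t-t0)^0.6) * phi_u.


dt = 2335 - 14 = 2321
phi = 2321^0.6 / (10 + 2321^0.6) * 2.7
= 2.464

2.464


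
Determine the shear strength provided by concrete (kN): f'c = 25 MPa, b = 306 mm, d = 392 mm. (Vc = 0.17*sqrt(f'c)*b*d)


Vc = 0.17 * sqrt(25) * 306 * 392 / 1000
= 101.96 kN

101.96


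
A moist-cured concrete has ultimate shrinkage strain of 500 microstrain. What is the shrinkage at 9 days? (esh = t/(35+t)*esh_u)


esh(9) = 9 / (35 + 9) * 500
= 9 / 44 * 500
= 102.3 microstrain

102.3


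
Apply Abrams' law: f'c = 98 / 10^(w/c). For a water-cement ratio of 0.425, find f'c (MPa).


f'c = 98 / 10^0.425
= 98 / 2.661
= 36.83 MPa

36.83


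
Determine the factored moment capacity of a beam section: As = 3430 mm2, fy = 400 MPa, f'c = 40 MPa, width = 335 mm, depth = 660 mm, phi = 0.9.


a = As * fy / (0.85 * f'c * b)
= 3430 * 400 / (0.85 * 40 * 335)
= 120.4565 mm
Mn = As * fy * (d - a/2) / 10^6
= 822.8868 kN-m
phi*Mn = 0.9 * 822.8868 = 740.6 kN-m

740.6


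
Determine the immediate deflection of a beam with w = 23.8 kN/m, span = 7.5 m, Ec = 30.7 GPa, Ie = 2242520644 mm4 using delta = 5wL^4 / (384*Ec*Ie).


Convert: L = 7.5 m = 7500 mm, Ec = 30.7 GPa = 30700 MPa
delta = 5 * 23.8 * 7500^4 / (384 * 30700 * 2242520644)
= 14.24 mm

14.24


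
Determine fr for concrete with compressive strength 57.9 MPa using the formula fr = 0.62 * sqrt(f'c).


fr = 0.62 * sqrt(57.9)
= 4.718 MPa

4.718


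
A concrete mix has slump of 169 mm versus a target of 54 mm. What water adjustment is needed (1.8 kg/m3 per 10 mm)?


Difference = 54 - 169 = -115 mm
Water adjustment = -115 * 1.8 / 10 = -20.7 kg/m3

-20.7


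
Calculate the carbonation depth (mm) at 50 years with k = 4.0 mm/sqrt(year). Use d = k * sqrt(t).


depth = k * sqrt(t)
= 4.0 * sqrt(50)
= 28.28 mm

28.28


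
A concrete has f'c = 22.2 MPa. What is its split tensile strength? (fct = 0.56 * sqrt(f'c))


fct = 0.56 * sqrt(22.2)
= 0.56 * 4.712
= 2.639 MPa

2.639


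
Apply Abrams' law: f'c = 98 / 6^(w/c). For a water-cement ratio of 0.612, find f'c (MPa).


f'c = 98 / 6^0.612
= 98 / 2.994
= 32.73 MPa

32.73


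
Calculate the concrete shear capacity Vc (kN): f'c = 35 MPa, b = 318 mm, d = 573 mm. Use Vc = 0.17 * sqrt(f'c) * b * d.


Vc = 0.17 * sqrt(35) * 318 * 573 / 1000
= 183.26 kN

183.26


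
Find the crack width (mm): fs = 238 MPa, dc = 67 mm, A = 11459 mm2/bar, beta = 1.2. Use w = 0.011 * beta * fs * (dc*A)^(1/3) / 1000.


w = 0.011 * beta * fs * (dc * A)^(1/3) / 1000
= 0.011 * 1.2 * 238 * (67 * 11459)^(1/3) / 1000
= 0.288 mm

0.288


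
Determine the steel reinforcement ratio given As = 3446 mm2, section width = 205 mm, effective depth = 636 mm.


rho = As / (b * d)
= 3446 / (205 * 636)
= 0.0264

0.0264


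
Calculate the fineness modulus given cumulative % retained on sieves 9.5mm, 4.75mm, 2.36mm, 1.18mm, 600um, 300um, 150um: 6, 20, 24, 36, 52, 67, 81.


FM = sum(cumulative % retained) / 100
= 286 / 100
= 2.86

2.86


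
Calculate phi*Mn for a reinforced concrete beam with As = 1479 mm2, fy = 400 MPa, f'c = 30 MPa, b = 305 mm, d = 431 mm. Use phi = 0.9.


a = As * fy / (0.85 * f'c * b)
= 1479 * 400 / (0.85 * 30 * 305)
= 76.0656 mm
Mn = As * fy * (d - a/2) / 10^6
= 232.4794 kN-m
phi*Mn = 0.9 * 232.4794 = 209.23 kN-m

209.23


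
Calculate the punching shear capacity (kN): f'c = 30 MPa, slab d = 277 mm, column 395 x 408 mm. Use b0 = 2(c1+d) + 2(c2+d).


b0 = 2*(395 + 277) + 2*(408 + 277) = 2714 mm
Vc = 0.33 * sqrt(30) * 2714 * 277 / 1000
= 1358.83 kN

1358.83


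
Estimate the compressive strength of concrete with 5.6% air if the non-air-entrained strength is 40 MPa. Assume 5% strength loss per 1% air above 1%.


Strength loss = (5.6 - 1) * 5 = 23.0%
f'c = 40 * (1 - 23.0/100)
= 30.8 MPa

30.8


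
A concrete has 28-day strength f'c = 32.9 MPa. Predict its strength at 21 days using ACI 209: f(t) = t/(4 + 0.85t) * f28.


f(21) = 21 / (4 + 0.85 * 21) * 32.9
= 21 / 21.85 * 32.9
= 31.62 MPa

31.62


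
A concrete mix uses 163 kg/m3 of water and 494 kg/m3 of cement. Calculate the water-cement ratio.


w/c = water / cement
w/c = 163 / 494 = 0.33

0.33


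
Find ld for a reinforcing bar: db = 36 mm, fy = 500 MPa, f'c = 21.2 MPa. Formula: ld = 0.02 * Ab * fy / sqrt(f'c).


Ab = pi * 36^2 / 4 = 1017.876 mm2
ld = 0.02 * 1017.876 * 500 / sqrt(21.2)
= 2210.7 mm

2210.7


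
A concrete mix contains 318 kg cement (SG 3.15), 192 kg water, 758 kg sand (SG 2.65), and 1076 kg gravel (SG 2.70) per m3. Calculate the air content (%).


Vol cement = 318 / (3.15 * 1000) = 0.100952 m3
Vol water = 192 / 1000 = 0.192 m3
Vol sand = 758 / (2.65 * 1000) = 0.286038 m3
Vol gravel = 1076 / (2.70 * 1000) = 0.398519 m3
Total solid + water volume = 0.977509 m3
Air = (1 - 0.977509) * 100 = 2.25%

2.25


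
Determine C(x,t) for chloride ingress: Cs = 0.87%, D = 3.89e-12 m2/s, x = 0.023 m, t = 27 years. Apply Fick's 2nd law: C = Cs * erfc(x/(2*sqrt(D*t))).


t_seconds = 27 * 365.25 * 24 * 3600 = 852055200.0 s
arg = 0.023 / (2 * sqrt(3.89e-12 * 852055200.0))
= 0.1998
erfc(0.1998) = 0.7776
C = 0.87 * 0.7776 = 0.6765%

0.6765


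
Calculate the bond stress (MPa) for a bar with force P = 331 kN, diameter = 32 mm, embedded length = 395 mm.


u = P / (pi * db * ld)
= 331 * 1000 / (pi * 32 * 395)
= 8.335 MPa

8.335


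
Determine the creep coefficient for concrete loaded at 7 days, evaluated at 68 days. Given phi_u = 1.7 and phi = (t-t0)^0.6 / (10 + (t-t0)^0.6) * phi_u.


dt = 68 - 7 = 61
phi = 61^0.6 / (10 + 61^0.6) * 1.7
= 0.92

0.92


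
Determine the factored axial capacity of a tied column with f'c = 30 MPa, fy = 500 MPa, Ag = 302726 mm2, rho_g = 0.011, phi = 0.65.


Ast = rho * Ag = 0.011 * 302726 = 3329.986 mm2
phi*Pn = 0.65 * 0.80 * (0.85 * 30 * (302726 - 3329.986) + 500 * 3329.986) / 1000
= 4835.79 kN

4835.79


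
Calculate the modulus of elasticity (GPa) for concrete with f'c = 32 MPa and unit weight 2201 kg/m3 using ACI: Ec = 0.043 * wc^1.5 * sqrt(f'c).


Ec = 0.043 * 2201^1.5 * sqrt(32) / 1000
= 25.12 GPa

25.12
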